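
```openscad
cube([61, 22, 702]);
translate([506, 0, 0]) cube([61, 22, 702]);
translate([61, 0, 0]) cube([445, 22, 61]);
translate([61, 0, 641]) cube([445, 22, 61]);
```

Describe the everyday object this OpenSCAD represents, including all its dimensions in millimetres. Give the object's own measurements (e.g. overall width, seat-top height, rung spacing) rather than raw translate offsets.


A rectangular picture frame lying in the x–z plane (depth along y). The opening is 445 mm wide (x) by 580 mm tall (z), surrounded by a border 61 mm wide on all four sides. The frame is 22 mm deep and is made of two full-height vertical stiles with two horizontal rails fitted between them.


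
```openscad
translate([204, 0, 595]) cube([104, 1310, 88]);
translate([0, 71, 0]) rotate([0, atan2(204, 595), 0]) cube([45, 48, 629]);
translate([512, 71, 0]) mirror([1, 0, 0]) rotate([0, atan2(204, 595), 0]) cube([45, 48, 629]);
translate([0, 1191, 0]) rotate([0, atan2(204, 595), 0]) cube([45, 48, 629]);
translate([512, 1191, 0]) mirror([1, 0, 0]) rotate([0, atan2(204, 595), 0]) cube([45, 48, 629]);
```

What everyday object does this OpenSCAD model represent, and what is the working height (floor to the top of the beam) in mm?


A sawhorse. The overall height is 683 mm.

A beam across two mirrored pairs of raked legs — a sawhorse. The beam's underside is at z = 595 (matching the legs' vertical rise in atan2(204, 595)) and the beam is 88 mm tall, so its top is at 595 + 88 = 683 mm. The raked legs top out at the beam's underside, so that is the highest point.


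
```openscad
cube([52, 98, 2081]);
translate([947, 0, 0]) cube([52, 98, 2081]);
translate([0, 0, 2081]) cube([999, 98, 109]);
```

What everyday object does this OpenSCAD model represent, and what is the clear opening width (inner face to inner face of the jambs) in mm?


A door frame. The clear opening width is 895 mm.

Two 2081 mm tall posts with a header on top — a door frame. The left jamb is 52 mm wide at x = 0; the right jamb starts at x = 947. The clear opening is 947 − 52 = 895 mm.


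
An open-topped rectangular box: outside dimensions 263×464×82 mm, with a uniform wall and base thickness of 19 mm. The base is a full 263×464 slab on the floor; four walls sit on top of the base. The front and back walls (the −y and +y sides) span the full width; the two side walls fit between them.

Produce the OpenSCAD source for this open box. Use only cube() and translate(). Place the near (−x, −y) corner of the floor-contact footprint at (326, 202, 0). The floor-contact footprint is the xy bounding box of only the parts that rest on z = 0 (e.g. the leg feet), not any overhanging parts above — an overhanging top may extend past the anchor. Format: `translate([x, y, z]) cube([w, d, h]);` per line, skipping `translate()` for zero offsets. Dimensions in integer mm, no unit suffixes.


translate([326, 202, 0]) cube([263, 464, 19]);
translate([326, 202, 19]) cube([263, 19, 63]);
translate([326, 647, 19]) cube([263, 19, 63]);
translate([326, 221, 19]) cube([19, 426, 63]);
translate([570, 221, 19]) cube([19, 426, 63]);


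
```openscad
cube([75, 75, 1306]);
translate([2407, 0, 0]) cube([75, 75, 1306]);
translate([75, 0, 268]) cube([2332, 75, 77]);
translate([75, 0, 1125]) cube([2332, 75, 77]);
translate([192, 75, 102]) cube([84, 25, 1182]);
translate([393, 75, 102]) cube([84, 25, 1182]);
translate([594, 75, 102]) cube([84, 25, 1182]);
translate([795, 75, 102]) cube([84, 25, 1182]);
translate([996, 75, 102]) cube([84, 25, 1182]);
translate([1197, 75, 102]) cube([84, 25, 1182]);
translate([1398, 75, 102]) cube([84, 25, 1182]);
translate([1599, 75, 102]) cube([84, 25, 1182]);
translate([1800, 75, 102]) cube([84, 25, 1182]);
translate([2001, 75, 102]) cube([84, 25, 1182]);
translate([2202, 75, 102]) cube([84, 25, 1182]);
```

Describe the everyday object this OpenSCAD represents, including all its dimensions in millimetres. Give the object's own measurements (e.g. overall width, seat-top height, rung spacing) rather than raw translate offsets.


A fence section. Two 75×75 mm posts, 1306 mm tall, stand on the floor with a clear span of 2332 mm between their inner faces. Two horizontal rails of 75×77 mm section span the gap between the posts with their undersides at z = 268 mm and z = 1125 mm, flush with the posts' −y face. 11 pickets, each 84 mm wide, 25 mm thick and 1182 mm tall, are fixed to the +y face of the rails with their bottoms at z = 102 mm, spaced across the span with a 117 mm gap after the −x post and between neighbouring pickets, with 121 mm left before the +x post.


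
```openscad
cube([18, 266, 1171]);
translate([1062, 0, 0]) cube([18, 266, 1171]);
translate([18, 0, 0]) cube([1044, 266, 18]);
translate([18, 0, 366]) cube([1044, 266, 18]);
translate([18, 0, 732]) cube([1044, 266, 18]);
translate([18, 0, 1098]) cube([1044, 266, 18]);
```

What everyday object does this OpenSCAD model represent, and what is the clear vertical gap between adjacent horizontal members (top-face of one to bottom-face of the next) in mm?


A bookshelf. The clear shelf gap is 348 mm.

Two tall side panels with 4 horizontal boards between them — a bookshelf. The first two shelf undersides are at z = 0 and z = 366; with shelf thickness 18, the clear gap is 366 − 0 − 18 = 348 mm.


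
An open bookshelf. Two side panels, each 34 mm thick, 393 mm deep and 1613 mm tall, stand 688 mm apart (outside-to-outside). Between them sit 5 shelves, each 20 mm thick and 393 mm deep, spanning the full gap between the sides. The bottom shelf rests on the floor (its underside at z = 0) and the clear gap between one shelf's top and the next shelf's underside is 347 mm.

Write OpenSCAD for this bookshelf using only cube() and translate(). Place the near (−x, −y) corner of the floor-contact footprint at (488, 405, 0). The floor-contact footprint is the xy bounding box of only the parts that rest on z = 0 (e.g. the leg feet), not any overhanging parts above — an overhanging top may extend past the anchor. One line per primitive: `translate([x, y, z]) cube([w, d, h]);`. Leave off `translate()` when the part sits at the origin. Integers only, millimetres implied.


translate([488, 405, 0]) cube([34, 393, 1613]);
translate([1142, 405, 0]) cube([34, 393, 1613]);
translate([522, 405, 0]) cube([620, 393, 20]);
translate([522, 405, 367]) cube([620, 393, 20]);
translate([522, 405, 734]) cube([620, 393, 20]);
translate([522, 405, 1101]) cube([620, 393, 20]);
translate([522, 405, 1468]) cube([620, 393, 20]);


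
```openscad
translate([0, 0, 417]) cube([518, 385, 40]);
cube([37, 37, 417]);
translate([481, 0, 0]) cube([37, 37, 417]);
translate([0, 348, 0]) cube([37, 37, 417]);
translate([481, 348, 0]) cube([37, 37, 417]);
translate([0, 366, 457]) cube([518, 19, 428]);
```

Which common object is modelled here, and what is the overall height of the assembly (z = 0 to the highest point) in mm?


A chair. The overall height is 885 mm.

A slab on four corner posts with a tall panel at the back — a chair. The seat slab sits at z = 417 with thickness 40, and the 428 mm backrest starts at the seat top, so the overall height is 417 + 40 + 428 = 885 mm.


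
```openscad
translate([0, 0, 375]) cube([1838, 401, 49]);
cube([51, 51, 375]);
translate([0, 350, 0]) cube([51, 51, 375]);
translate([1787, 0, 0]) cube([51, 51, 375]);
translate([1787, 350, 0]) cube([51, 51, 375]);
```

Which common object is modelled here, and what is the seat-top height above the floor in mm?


A bench. The seat-top height is 424 mm.

A long slab on four corner posts — a bench. The slab sits at z = 375 with thickness 49, so the top is 375 + 49 = 424 mm.


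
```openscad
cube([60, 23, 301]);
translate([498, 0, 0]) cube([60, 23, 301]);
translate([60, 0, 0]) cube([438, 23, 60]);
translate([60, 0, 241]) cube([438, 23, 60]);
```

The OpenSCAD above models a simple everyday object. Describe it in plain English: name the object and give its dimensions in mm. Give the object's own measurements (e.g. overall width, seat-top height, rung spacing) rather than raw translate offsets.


A rectangular picture frame lying in the x–z plane (depth along y). The opening is 438 mm wide (x) by 181 mm tall (z), surrounded by a border 60 mm wide on all four sides. The frame is 23 mm deep and is made of two full-height vertical stiles with two horizontal rails fitted between them.


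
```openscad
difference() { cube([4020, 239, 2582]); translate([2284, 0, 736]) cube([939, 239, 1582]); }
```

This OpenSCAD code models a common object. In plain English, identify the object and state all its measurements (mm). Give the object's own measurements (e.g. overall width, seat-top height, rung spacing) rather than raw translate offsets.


A wall 4020 mm long (x), 239 mm thick (y), 2582 mm tall, with a rectangular window opening cut through it. The opening is 939 mm wide and 1582 mm tall; its sill is at z = 736 mm and its near (−x) edge is 2284 mm from the wall's −x end. The opening passes through the full wall thickness.


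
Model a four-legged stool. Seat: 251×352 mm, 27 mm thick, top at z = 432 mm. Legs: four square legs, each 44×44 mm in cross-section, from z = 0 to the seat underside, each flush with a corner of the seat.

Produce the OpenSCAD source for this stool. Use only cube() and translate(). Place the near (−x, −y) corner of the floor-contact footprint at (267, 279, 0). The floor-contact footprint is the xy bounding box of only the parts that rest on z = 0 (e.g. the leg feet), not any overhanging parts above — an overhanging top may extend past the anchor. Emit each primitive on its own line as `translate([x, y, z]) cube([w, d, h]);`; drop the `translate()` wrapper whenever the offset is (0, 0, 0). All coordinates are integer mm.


translate([267, 279, 405]) cube([251, 352, 27]);
translate([267, 279, 0]) cube([44, 44, 405]);
translate([474, 279, 0]) cube([44, 44, 405]);
translate([267, 587, 0]) cube([44, 44, 405]);
translate([474, 587, 0]) cube([44, 44, 405]);


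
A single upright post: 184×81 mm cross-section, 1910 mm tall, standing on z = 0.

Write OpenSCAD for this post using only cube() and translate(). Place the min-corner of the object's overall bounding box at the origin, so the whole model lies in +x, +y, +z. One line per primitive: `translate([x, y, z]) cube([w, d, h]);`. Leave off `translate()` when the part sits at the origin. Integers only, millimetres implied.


cube([184, 81, 1910]);


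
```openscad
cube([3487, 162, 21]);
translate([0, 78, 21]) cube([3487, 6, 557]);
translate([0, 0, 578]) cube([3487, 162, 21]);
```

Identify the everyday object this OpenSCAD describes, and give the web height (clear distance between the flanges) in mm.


An I-beam. The web height is 557 mm.

Two wide flanges with a thin centred web — an I-beam. Overall 599 mm minus two 21 mm flanges gives a web of 599 − 2·21 = 557 mm.


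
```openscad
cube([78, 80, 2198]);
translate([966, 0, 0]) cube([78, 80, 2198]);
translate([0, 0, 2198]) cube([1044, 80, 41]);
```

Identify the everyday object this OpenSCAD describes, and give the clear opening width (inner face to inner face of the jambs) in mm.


A door frame. The clear opening width is 888 mm.

Two 2198 mm tall posts with a header on top — a door frame. The left jamb is 78 mm wide at x = 0; the right jamb starts at x = 966. The clear opening is 966 − 78 = 888 mm.


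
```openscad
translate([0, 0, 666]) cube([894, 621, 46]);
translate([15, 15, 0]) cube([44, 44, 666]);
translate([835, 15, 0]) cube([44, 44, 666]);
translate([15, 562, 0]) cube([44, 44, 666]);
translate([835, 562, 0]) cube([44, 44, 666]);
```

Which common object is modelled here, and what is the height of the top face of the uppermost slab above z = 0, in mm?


A table. The table height is 712 mm.

A 894×621×46 slab sits at z = 666 on four 44 mm square posts — a table. The top surface is at 666 + 46 = 712 mm.


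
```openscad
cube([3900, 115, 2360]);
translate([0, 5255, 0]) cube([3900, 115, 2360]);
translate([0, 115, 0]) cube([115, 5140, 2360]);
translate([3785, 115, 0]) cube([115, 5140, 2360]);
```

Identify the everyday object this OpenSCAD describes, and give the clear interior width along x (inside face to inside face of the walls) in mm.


A house (or room) frame. The interior width is 3670 mm.

Four 2360 mm walls enclosing a rectangle with no floor or roof — a room or house frame. Outside width is 3900 mm and wall thickness is 115 mm, so the interior width is 3900 − 2 × 115 = 3670 mm.


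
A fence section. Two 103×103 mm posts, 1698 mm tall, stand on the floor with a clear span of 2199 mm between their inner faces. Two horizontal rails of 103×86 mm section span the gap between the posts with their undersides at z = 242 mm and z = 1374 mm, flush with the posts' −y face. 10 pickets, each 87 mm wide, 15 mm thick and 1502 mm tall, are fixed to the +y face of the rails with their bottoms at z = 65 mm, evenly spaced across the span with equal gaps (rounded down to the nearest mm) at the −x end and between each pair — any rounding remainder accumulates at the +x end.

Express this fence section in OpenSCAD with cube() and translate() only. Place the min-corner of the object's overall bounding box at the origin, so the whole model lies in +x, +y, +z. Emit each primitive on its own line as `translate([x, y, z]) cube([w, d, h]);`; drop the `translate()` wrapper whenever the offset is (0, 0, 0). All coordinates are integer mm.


cube([103, 103, 1698]);
translate([2302, 0, 0]) cube([103, 103, 1698]);
translate([103, 0, 242]) cube([2199, 103, 86]);
translate([103, 0, 1374]) cube([2199, 103, 86]);
translate([223, 103, 65]) cube([87, 15, 1502]);
translate([430, 103, 65]) cube([87, 15, 1502]);
translate([637, 103, 65]) cube([87, 15, 1502]);
translate([844, 103, 65]) cube([87, 15, 1502]);
translate([1051, 103, 65]) cube([87, 15, 1502]);
translate([1258, 103, 65]) cube([87, 15, 1502]);
translate([1465, 103, 65]) cube([87, 15, 1502]);
translate([1672, 103, 65]) cube([87, 15, 1502]);
translate([1879, 103, 65]) cube([87, 15, 1502]);
translate([2086, 103, 65]) cube([87, 15, 1502]);


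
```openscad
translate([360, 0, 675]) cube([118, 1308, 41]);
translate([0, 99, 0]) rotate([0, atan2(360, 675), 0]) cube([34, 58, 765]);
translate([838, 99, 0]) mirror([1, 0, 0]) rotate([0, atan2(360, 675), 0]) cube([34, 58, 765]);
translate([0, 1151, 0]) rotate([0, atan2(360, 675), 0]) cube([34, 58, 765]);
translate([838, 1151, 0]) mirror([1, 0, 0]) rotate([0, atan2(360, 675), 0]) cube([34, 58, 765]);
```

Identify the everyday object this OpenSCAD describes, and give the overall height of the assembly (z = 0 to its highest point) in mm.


A sawhorse. The overall height is 716 mm.

A beam across two mirrored pairs of raked legs — a sawhorse. The beam's underside is at z = 675 (matching the legs' vertical rise in atan2(360, 675)) and the beam is 41 mm tall, so its top is at 675 + 41 = 716 mm. The raked legs top out at the beam's underside, so that is the highest point.


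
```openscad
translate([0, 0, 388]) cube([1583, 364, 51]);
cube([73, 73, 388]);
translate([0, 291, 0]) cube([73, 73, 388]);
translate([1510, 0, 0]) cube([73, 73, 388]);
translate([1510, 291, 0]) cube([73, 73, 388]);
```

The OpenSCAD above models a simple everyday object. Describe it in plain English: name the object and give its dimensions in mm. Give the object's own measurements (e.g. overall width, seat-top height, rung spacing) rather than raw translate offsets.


A long wooden bench with a 1583 mm (x) × 364 mm (y) seat, 51 mm thick, its top surface 439 mm above the floor. Four 73 mm square legs at the seat corners, flush with the edges, run from z = 0 to the seat underside.


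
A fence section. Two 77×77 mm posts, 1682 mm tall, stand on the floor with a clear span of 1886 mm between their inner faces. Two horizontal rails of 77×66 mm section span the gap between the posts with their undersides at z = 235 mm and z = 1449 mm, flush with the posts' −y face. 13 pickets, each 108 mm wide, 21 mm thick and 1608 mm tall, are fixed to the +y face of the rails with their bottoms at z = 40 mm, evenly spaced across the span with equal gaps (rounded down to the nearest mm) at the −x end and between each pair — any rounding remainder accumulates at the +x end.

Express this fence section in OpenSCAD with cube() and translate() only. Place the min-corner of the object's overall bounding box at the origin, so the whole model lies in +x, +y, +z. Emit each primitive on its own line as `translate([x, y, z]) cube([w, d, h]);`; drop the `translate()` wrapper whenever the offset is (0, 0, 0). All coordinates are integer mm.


cube([77, 77, 1682]);
translate([1963, 0, 0]) cube([77, 77, 1682]);
translate([77, 0, 235]) cube([1886, 77, 66]);
translate([77, 0, 1449]) cube([1886, 77, 66]);
translate([111, 77, 40]) cube([108, 21, 1608]);
translate([253, 77, 40]) cube([108, 21, 1608]);
translate([395, 77, 40]) cube([108, 21, 1608]);
translate([537, 77, 40]) cube([108, 21, 1608]);
translate([679, 77, 40]) cube([108, 21, 1608]);
translate([821, 77, 40]) cube([108, 21, 1608]);
translate([963, 77, 40]) cube([108, 21, 1608]);
translate([1105, 77, 40]) cube([108, 21, 1608]);
translate([1247, 77, 40]) cube([108, 21, 1608]);
translate([1389, 77, 40]) cube([108, 21, 1608]);
translate([1531, 77, 40]) cube([108, 21, 1608]);
translate([1673, 77, 40]) cube([108, 21, 1608]);
translate([1815, 77, 40]) cube([108, 21, 1608]);


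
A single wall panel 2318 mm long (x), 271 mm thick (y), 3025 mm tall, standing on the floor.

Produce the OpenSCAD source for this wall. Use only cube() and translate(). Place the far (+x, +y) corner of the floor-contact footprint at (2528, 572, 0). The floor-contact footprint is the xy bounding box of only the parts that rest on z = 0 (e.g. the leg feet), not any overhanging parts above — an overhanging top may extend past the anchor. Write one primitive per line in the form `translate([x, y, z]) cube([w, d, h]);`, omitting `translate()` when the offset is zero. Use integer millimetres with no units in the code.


translate([210, 301, 0]) cube([2318, 271, 3025]);


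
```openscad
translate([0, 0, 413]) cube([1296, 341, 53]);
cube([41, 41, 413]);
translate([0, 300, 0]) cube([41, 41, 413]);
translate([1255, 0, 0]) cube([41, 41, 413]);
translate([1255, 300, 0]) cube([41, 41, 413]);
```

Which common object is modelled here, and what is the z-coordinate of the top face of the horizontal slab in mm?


A bench. The seat-top height is 466 mm.

A long slab on four corner posts — a bench. The slab sits at z = 413 with thickness 53, so the top is 413 + 53 = 466 mm.


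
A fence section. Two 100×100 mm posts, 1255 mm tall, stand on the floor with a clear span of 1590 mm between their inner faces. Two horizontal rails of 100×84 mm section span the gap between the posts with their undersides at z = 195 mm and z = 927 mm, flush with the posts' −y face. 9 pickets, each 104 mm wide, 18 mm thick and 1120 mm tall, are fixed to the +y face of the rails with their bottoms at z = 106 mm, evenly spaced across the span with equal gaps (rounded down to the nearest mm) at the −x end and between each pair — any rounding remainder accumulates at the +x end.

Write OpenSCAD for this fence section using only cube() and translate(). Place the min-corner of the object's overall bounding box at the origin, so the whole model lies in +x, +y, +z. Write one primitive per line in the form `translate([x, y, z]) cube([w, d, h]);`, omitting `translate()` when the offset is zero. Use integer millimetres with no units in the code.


cube([100, 100, 1255]);
translate([1690, 0, 0]) cube([100, 100, 1255]);
translate([100, 0, 195]) cube([1590, 100, 84]);
translate([100, 0, 927]) cube([1590, 100, 84]);
translate([165, 100, 106]) cube([104, 18, 1120]);
translate([334, 100, 106]) cube([104, 18, 1120]);
translate([503, 100, 106]) cube([104, 18, 1120]);
translate([672, 100, 106]) cube([104, 18, 1120]);
translate([841, 100, 106]) cube([104, 18, 1120]);
translate([1010, 100, 106]) cube([104, 18, 1120]);
translate([1179, 100, 106]) cube([104, 18, 1120]);
translate([1348, 100, 106]) cube([104, 18, 1120]);
translate([1517, 100, 106]) cube([104, 18, 1120]);


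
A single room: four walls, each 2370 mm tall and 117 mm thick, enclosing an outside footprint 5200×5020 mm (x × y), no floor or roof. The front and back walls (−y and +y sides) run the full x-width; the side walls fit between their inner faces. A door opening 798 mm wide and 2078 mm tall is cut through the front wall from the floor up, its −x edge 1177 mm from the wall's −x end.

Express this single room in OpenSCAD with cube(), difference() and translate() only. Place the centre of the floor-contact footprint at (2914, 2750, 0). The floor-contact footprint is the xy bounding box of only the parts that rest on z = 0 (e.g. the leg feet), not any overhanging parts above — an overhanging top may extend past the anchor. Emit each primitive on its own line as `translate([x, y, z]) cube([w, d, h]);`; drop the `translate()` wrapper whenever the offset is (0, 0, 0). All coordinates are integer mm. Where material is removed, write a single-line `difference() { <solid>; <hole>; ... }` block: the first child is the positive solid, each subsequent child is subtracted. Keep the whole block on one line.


difference() { translate([314, 240, 0]) cube([5200, 117, 2370]); translate([1491, 240, 0]) cube([798, 117, 2078]); }
translate([314, 5143, 0]) cube([5200, 117, 2370]);
translate([314, 357, 0]) cube([117, 4786, 2370]);
translate([5397, 357, 0]) cube([117, 4786, 2370]);


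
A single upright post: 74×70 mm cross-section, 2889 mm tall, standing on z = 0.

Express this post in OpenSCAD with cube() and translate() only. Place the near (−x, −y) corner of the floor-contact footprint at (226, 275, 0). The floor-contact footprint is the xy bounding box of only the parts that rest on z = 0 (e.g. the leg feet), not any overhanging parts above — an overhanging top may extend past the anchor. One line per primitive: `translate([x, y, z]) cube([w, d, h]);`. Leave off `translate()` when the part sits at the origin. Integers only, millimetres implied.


translate([226, 275, 0]) cube([74, 70, 2889]);


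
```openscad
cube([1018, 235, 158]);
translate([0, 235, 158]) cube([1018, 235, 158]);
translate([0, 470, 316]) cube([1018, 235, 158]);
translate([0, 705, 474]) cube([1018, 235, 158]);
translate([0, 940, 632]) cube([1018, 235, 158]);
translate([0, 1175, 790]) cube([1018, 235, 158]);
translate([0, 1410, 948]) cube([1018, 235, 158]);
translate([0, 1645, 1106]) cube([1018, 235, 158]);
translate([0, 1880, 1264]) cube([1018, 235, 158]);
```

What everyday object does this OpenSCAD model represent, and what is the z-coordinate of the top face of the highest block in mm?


A staircase. The total rise is 1422 mm.

9 identical blocks, each offset up and back from the previous — a staircase. Each step is 158 mm tall and there are 9 of them, so the total rise is 9 × 158 = 1422 mm.


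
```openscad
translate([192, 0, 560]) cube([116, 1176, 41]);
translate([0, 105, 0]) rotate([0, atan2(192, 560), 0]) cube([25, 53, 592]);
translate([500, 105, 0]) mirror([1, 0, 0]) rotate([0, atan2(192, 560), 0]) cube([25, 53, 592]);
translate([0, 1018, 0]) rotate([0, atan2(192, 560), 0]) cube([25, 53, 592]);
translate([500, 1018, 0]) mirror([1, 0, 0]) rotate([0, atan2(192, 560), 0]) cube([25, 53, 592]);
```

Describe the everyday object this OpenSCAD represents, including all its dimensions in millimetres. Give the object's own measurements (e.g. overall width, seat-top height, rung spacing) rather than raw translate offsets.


A sawhorse. A 116×1176×41 mm beam (x, y, z) sits on two A-frame leg pairs. Each pair is two raked legs of 25×53 mm section (53 mm along y) splaying symmetrically in x. Each leg rises 560 mm vertically over 192 mm of horizontal reach and is 592 mm long along its own axis. Every leg's outer bottom edge rests on the floor and its outer top edge meets a bottom edge of the beam — the left legs (tilting toward +x) meet the beam's −x bottom edge, the right legs (their mirror images, tilting toward −x) meet its +x bottom edge — so the leg tops tuck under the beam, the beam's underside is 560 mm above the floor, and the feet are 500 mm apart outside-to-outside with the beam centred between them. The two leg pairs are set in 105 mm from either end of the beam.


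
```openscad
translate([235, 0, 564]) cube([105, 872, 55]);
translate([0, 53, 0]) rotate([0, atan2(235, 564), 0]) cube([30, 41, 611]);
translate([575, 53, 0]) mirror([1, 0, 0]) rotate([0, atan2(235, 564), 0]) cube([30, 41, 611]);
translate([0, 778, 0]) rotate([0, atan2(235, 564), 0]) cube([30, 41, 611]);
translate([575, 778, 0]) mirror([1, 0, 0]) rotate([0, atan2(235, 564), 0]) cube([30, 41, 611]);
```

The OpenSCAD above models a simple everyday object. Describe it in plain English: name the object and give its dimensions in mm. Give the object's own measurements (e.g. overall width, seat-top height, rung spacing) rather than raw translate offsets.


A sawhorse. A 105×872×55 mm beam (x, y, z) sits on two A-frame leg pairs. Each pair is two raked legs of 30×41 mm section (41 mm along y) splaying symmetrically in x. Each leg rises 564 mm vertically over 235 mm of horizontal reach and is 611 mm long along its own axis. Every leg's outer bottom edge rests on the floor and its outer top edge meets a bottom edge of the beam — the left legs (tilting toward +x) meet the beam's −x bottom edge, the right legs (their mirror images, tilting toward −x) meet its +x bottom edge — so the leg tops tuck under the beam, the beam's underside is 564 mm above the floor, and the feet are 575 mm apart outside-to-outside with the beam centred between them. The two leg pairs are set in 53 mm from either end of the beam.


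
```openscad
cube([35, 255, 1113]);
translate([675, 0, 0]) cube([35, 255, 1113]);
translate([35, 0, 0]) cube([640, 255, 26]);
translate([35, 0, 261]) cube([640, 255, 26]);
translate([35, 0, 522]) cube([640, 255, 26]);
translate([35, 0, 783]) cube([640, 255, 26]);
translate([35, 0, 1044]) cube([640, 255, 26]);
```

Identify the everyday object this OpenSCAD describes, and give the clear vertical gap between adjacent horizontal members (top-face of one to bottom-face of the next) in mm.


A bookshelf. The clear shelf gap is 235 mm.

Two tall side panels with 5 horizontal boards between them — a bookshelf. The first two shelf undersides are at z = 0 and z = 261; with shelf thickness 26, the clear gap is 261 − 0 − 26 = 235 mm.


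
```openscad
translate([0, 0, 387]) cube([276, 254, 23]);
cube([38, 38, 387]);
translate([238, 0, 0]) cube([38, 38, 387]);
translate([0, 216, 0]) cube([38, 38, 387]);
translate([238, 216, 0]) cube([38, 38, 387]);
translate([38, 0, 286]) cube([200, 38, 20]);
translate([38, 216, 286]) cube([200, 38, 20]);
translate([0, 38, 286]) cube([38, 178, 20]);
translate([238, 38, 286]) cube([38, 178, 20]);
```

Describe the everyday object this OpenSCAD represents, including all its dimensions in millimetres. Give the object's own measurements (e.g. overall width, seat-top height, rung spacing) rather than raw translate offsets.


A four-legged stool. The seat is a 276×254×23 mm slab whose top surface is at z = 410 mm; four square legs, each 38×38 mm in cross-section, run from the floor (z = 0) to the underside of the seat, each flush with a corner of the seat. Four stretchers, 38 mm wide and 20 mm tall, connect adjacent legs with their undersides at z = 286 mm, each running between the inner faces of the legs it joins and aligned with the legs' outer faces on the other axis.


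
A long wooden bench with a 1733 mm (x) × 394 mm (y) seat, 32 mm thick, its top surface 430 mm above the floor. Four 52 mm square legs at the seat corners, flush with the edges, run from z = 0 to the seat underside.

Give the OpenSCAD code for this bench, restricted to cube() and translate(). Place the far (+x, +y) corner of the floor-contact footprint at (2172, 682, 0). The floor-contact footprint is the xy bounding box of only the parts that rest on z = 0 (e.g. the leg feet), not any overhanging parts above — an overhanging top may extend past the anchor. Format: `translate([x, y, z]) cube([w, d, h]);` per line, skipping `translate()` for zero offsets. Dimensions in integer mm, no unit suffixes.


translate([439, 288, 398]) cube([1733, 394, 32]);
translate([439, 288, 0]) cube([52, 52, 398]);
translate([439, 630, 0]) cube([52, 52, 398]);
translate([2120, 288, 0]) cube([52, 52, 398]);
translate([2120, 630, 0]) cube([52, 52, 398]);


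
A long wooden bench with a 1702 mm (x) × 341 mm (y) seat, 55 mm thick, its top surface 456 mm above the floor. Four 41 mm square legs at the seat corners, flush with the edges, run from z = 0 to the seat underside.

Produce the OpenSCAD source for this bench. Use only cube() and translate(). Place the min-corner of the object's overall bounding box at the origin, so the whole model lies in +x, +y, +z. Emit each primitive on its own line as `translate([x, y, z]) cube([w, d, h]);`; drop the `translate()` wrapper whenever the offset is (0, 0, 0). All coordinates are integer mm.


// leg_h = 456 − 55 = 401
translate([0, 0, 401]) cube([1702, 341, 55]);
cube([41, 41, 401]);
translate([0, 300, 0]) cube([41, 41, 401]);
translate([1661, 0, 0]) cube([41, 41, 401]);
translate([1661, 300, 0]) cube([41, 41, 401]);


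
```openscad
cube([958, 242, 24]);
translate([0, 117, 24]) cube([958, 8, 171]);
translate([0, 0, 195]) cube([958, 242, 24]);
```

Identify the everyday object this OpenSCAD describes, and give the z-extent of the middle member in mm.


An I-beam. The web height is 171 mm.

Two wide flanges with a thin centred web — an I-beam. Overall 219 mm minus two 24 mm flanges gives a web of 219 − 2·24 = 171 mm.


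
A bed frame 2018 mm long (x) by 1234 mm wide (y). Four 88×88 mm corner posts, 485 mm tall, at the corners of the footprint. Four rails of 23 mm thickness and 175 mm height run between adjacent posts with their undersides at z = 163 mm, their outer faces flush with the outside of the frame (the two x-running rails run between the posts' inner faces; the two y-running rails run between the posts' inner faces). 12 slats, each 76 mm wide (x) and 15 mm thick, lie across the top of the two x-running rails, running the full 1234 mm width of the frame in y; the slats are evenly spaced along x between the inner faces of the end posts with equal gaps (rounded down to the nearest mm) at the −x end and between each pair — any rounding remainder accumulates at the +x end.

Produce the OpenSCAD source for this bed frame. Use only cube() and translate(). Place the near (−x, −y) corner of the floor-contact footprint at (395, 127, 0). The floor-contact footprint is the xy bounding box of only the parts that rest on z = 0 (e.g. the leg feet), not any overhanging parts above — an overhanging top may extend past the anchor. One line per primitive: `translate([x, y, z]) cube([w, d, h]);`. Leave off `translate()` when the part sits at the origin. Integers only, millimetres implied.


translate([395, 127, 0]) cube([88, 88, 485]);
translate([395, 1273, 0]) cube([88, 88, 485]);
translate([2325, 127, 0]) cube([88, 88, 485]);
translate([2325, 1273, 0]) cube([88, 88, 485]);
translate([483, 127, 163]) cube([1842, 23, 175]);
translate([483, 1338, 163]) cube([1842, 23, 175]);
translate([395, 215, 163]) cube([23, 1058, 175]);
translate([2390, 215, 163]) cube([23, 1058, 175]);
translate([554, 127, 338]) cube([76, 1234, 15]);
translate([701, 127, 338]) cube([76, 1234, 15]);
translate([848, 127, 338]) cube([76, 1234, 15]);
translate([995, 127, 338]) cube([76, 1234, 15]);
translate([1142, 127, 338]) cube([76, 1234, 15]);
translate([1289, 127, 338]) cube([76, 1234, 15]);
translate([1436, 127, 338]) cube([76, 1234, 15]);
translate([1583, 127, 338]) cube([76, 1234, 15]);
translate([1730, 127, 338]) cube([76, 1234, 15]);
translate([1877, 127, 338]) cube([76, 1234, 15]);
translate([2024, 127, 338]) cube([76, 1234, 15]);
translate([2171, 127, 338]) cube([76, 1234, 15]);


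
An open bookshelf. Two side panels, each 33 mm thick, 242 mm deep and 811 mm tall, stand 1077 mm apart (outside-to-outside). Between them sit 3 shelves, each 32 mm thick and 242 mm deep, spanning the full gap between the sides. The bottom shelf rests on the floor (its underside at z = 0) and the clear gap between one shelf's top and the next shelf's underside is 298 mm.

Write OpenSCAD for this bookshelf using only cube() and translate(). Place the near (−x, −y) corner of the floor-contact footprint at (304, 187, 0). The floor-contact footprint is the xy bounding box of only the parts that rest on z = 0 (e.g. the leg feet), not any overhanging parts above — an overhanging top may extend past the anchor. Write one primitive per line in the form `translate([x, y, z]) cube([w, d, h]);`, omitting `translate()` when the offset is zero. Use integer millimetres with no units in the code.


translate([304, 187, 0]) cube([33, 242, 811]);
translate([1348, 187, 0]) cube([33, 242, 811]);
translate([337, 187, 0]) cube([1011, 242, 32]);
translate([337, 187, 330]) cube([1011, 242, 32]);
translate([337, 187, 660]) cube([1011, 242, 32]);


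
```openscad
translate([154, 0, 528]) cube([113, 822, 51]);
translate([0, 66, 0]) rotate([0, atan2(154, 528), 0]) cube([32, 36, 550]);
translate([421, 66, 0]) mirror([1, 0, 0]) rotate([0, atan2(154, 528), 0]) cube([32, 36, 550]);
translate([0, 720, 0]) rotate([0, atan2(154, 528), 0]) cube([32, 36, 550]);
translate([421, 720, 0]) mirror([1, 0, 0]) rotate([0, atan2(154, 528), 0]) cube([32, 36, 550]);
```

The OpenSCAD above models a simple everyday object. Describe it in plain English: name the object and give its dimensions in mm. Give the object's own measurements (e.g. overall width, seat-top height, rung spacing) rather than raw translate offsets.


A sawhorse. A 113×822×51 mm beam (x, y, z) sits on two A-frame leg pairs. Each pair is two raked legs of 32×36 mm section (36 mm along y) splaying symmetrically in x. Each leg rises 528 mm vertically over 154 mm of horizontal reach and is 550 mm long along its own axis. Every leg's outer bottom edge rests on the floor and its outer top edge meets a bottom edge of the beam — the left legs (tilting toward +x) meet the beam's −x bottom edge, the right legs (their mirror images, tilting toward −x) meet its +x bottom edge — so the leg tops tuck under the beam, the beam's underside is 528 mm above the floor, and the feet are 421 mm apart outside-to-outside with the beam centred between them. The two leg pairs are set in 66 mm from either end of the beam.


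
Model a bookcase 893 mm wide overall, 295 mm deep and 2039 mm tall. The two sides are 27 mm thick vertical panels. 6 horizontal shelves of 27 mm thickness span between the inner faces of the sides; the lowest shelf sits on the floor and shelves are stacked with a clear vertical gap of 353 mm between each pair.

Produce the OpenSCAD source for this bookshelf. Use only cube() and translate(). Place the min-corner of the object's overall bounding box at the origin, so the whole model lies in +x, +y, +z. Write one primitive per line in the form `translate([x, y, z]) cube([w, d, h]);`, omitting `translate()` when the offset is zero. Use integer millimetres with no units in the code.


cube([27, 295, 2039]);
translate([866, 0, 0]) cube([27, 295, 2039]);
translate([27, 0, 0]) cube([839, 295, 27]);
translate([27, 0, 380]) cube([839, 295, 27]);
translate([27, 0, 760]) cube([839, 295, 27]);
translate([27, 0, 1140]) cube([839, 295, 27]);
translate([27, 0, 1520]) cube([839, 295, 27]);
translate([27, 0, 1900]) cube([839, 295, 27]);


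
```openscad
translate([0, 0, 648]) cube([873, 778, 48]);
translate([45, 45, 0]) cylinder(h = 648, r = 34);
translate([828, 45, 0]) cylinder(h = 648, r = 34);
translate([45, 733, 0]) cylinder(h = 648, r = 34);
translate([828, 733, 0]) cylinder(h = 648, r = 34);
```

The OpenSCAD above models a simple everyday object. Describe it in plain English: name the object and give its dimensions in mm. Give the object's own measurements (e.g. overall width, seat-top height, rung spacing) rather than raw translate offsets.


A rectangular dining table. The top is 873×778×48 mm with its upper surface at z = 696 mm. It stands on four round legs of 68 mm diameter, each leg's bounding box inset 11 mm from the nearest pair of top edges, running from the floor to the underside of the top.


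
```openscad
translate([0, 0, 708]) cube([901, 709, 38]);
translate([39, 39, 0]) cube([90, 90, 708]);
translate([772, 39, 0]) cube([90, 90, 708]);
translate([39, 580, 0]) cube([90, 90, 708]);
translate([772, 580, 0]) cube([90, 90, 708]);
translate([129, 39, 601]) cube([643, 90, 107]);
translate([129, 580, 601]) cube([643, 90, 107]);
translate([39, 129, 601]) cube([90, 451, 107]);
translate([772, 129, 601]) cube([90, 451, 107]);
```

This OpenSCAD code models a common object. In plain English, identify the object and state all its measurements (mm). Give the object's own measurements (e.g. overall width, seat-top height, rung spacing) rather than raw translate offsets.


A table: top 901 mm (x) × 709 mm (y), 38 mm thick, upper face at z = 746 mm, on four 90×90 mm square legs, each inset 39 mm from the nearest pair of top edges from z = 0 to the bottom of the top. Four apron rails, 90 mm thick and 107 mm tall, run between adjacent legs with their top edges flush with the underside of the top and their outer faces flush with the legs' outer faces.


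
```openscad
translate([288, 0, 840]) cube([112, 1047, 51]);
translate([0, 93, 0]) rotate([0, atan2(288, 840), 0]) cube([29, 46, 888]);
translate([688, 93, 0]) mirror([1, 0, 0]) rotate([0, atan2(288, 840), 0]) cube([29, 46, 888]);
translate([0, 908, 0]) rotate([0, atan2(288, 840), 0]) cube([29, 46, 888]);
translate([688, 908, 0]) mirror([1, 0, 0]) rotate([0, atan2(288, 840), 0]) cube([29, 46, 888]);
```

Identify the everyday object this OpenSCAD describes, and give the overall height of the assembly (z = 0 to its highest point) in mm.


A sawhorse. The overall height is 891 mm.

A beam across two mirrored pairs of raked legs — a sawhorse. The beam's underside is at z = 840 (matching the legs' vertical rise in atan2(288, 840)) and the beam is 51 mm tall, so its top is at 840 + 51 = 891 mm. The raked legs top out at the beam's underside, so that is the highest point.


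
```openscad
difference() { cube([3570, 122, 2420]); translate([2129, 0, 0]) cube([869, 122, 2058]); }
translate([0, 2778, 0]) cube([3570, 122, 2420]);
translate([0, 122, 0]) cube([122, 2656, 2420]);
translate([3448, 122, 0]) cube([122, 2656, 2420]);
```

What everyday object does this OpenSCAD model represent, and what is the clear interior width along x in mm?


A single room. The interior width is 3326 mm.

Four walls enclosing a rectangle with a door in the front wall — a room. Outside width 3570 minus two 122 mm walls gives 3326 mm.


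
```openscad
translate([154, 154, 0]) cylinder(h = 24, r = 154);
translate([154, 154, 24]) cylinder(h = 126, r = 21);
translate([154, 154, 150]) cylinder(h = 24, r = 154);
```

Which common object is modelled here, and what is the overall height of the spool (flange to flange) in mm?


A spool. The overall height is 174 mm.

Three coaxial cylinders, large–small–large — a spool. Two 24 mm flanges and a 126 mm core give 24 + 126 + 24 = 174 mm.


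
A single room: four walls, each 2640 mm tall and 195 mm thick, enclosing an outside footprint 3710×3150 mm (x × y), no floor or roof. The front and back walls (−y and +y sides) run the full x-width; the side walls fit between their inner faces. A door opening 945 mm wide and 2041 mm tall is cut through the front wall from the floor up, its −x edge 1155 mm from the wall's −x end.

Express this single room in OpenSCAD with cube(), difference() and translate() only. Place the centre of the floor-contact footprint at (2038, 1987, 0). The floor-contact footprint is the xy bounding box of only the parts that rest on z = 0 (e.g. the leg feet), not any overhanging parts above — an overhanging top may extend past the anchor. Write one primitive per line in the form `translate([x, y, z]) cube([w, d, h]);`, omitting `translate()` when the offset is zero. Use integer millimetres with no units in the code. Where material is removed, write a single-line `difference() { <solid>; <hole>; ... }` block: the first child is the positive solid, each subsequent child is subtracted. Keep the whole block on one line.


difference() { translate([183, 412, 0]) cube([3710, 195, 2640]); translate([1338, 412, 0]) cube([945, 195, 2041]); }
translate([183, 3367, 0]) cube([3710, 195, 2640]);
translate([183, 607, 0]) cube([195, 2760, 2640]);
translate([3698, 607, 0]) cube([195, 2760, 2640]);
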